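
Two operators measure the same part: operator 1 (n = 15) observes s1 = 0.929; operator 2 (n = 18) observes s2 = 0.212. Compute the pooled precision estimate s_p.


s_p = sqrt(((n1-1)*s1^2 + (n2-1)*s2^2) / (n1+n2-2))
numerator = (15-1)*0.929^2 + (18-1)*0.212^2 = 12.082574 + 0.764048 = 12.846622
denominator = 15 + 18 - 2 = 31
s_p^2 = 12.846622 / 31 = 0.41440716
s_p = sqrt(0.41440716) = 0.6437

0.6437


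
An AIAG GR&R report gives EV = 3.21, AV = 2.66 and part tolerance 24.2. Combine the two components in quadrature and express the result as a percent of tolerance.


GRR = sqrt(EV^2 + AV^2) = sqrt(3.21^2 + 2.66^2) = 4.1688967
%GRR = GRR / tol * 100 = 4.1688967 / 24.2 * 100
%GRR = 17.2268

17.2268


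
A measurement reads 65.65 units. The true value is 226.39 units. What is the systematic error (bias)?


Systematic error = measured - true
= 65.65 - 226.39
= -160.7400

-160.7400


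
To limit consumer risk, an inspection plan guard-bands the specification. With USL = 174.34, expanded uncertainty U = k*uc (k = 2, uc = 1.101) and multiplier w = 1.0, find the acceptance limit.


U = k * uc = 2 * 1.101 = 2.202
guard band g = w * U = 1.0 * 2.202 = 2.202
AL = USL - g = 174.34 - 2.202
AL = 172.1380

172.1380


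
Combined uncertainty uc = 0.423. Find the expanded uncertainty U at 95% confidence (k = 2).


U = k * uc
U = 2 * 0.423
U = 0.8460

0.8460


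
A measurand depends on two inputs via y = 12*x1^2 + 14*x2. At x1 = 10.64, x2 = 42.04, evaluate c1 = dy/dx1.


y = 12*x1^2 + 14*x2
dy/dx1 = 2*12*x1
Evaluate at x1 = 10.64: c1 = 24 * 10.64
c1 = 255.3600

255.3600


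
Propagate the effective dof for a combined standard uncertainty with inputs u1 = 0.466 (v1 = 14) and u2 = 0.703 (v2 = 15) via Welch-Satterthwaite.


uc = sqrt(u1^2 + u2^2) = sqrt(0.466^2 + 0.703^2) = 0.84342457
v_eff = uc^4 / (u1^4/v1 + u2^4/v2)
= 0.84342457^4 / (0.466^4/14 + 0.703^4/15)
= 0.50604017 / 0.019651173
v_eff = 25.7511

25.7511


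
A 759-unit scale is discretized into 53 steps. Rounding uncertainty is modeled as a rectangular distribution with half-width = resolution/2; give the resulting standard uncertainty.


resolution = range / divisions
resolution = 759 / 53 = 14.320755
u_res = resolution / (2*sqrt(3))
u_res = 14.320755 / 3.4641016
u_res = 4.1340

4.1340


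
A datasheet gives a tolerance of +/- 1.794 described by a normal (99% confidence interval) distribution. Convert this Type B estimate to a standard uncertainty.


u_B = half_width / 2.576
u_B = 1.794 / 2.576
u_B = 0.6964

0.6964


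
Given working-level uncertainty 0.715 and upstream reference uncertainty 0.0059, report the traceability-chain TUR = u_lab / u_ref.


TUR = u_lab / u_ref
= 0.715 / 0.0059
= 121.1864

121.1864


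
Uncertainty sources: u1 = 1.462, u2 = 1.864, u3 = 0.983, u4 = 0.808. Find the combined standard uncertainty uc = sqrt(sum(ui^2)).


uc = sqrt(1.462^2 + 1.864^2 + 0.983^2 + 0.808^2)
uc = sqrt(7.231093)
uc = 2.6891

2.6891


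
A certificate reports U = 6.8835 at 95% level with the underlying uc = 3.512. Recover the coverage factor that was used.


k = U / uc
k = 6.8835 / 3.512
k = 1.96

1.96


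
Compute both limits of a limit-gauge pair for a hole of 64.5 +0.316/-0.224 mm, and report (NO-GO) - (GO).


GO = nominal - lower_tol (smallest hole = maximum material condition)
GO = 64.5 - 0.224 = 64.276
NO-GO = nominal + upper_tol (largest hole = least material condition)
NO-GO = 64.5 + 0.316 = 64.816
spread = NO-GO - GO = 64.816 - 64.276 = 0.5400

0.5400


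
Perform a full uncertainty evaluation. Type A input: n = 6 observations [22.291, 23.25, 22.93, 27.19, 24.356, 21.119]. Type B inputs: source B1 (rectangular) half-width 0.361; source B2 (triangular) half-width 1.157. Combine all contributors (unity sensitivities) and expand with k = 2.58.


mean = (22.291 + 23.25 + 22.93 + 27.19 + 24.356 + 21.119) / 6 = 23.52266667
s = sqrt(sum((x - mean)^2)/(n-1)) = 2.0911239
u_A = s / sqrt(n) = 2.0911239 / sqrt(6) = 0.85369776
u_B1 = 0.361 / sqrt(3) = 0.20842345
u_B2 = 1.157 / sqrt(6) = 0.47234327
uc = sqrt(0.85369776^2 + 0.20842345^2 + 0.47234327^2) = 0.99767147
U = k * uc = 2.58 * 0.99767147
U = 2.5740

2.5740


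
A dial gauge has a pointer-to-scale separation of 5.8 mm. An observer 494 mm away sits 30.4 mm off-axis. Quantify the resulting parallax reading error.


error = h * offset / d
= 5.8 * 30.4 / 494
= 0.3569

0.3569


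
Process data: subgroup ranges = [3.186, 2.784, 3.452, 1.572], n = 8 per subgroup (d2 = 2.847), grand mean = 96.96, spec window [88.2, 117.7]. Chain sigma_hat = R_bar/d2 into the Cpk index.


R_bar = (3.186 + 2.784 + 3.452 + 1.572) / 4 = 2.7485
sigma = R_bar / d2 = 2.7485 / 2.847 = 0.96540218
Cp = (USL - LSL)/(6*sigma) = (117.7 - 88.2)/(6*0.96540218) = 5.0929
Cpu = (117.7 - 96.96)/(3*0.96540218) = 7.1611
Cpl = (96.96 - 88.2)/(3*0.96540218) = 3.0246
Cpk = min(Cpu, Cpl) = 3.0246

3.0246


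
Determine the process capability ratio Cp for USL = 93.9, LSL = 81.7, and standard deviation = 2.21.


Cp = (USL - LSL) / (6 * sigma)
= (93.9 - 81.7) / (6 * 2.21)
= 12.2000 / 13.2600
= 0.9201

0.9201


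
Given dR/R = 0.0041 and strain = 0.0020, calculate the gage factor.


GF = (dR/R) / epsilon
= 0.0041 / 0.0020
= 2.0500

2.0500


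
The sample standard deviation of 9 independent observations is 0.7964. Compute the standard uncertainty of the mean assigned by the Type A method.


u_A = s / sqrt(n)
u_A = 0.7964 / sqrt(9)
u_A = 0.7964 / 3
u_A = 0.2655

0.2655


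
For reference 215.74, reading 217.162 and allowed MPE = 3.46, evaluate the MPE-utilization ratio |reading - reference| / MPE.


e = indication - reference = 217.162 - 215.74 = 1.4220
|e| = 1.4220
ratio = |e| / MPE = 1.4220 / 3.46
ratio = 0.4110

0.4110


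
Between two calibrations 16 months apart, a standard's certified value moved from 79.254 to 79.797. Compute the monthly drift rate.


rate = (v2 - v1) / months
= (79.797 - 79.254) / 16
= 0.5430 / 16
= 0.0339

0.0339


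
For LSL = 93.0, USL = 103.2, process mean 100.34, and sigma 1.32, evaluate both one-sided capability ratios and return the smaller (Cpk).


Cpu = (USL - mean) / (3*sigma) = (103.2 - 100.34) / (3*1.32) = 0.7222
Cpl = (mean - LSL) / (3*sigma) = (100.34 - 93.0) / (3*1.32) = 1.8535
Cpk = min(Cpu, Cpl) = 0.7222

0.7222


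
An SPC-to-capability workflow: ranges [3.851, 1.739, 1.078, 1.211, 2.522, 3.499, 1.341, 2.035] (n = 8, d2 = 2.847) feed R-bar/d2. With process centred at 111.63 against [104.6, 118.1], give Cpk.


R_bar = (3.851 + 1.739 + 1.078 + 1.211 + 2.522 + 3.499 + 1.341 + 2.035) / 8 = 2.1595
sigma = R_bar / d2 = 2.1595 / 2.847 = 0.75851774
Cp = (USL - LSL)/(6*sigma) = (118.1 - 104.6)/(6*0.75851774) = 2.9663
Cpu = (118.1 - 111.63)/(3*0.75851774) = 2.8433
Cpl = (111.63 - 104.6)/(3*0.75851774) = 3.0894
Cpk = min(Cpu, Cpl) = 2.8433

2.8433


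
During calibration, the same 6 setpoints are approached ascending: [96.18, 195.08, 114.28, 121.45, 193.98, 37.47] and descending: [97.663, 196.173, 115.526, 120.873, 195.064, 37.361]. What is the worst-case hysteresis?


|96.18 - 97.663| = 1.4830
|195.08 - 196.173| = 1.0930
|114.28 - 115.526| = 1.2460
|121.45 - 120.873| = 0.5770
|193.98 - 195.064| = 1.0840
|37.47 - 37.361| = 0.1090
hysteresis = max(diffs) = 1.4830

1.4830


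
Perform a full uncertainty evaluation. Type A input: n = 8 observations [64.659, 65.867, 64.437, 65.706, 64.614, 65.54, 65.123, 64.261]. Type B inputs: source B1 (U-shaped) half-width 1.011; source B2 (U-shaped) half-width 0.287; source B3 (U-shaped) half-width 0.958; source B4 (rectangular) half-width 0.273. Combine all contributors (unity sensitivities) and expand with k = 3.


mean = (64.659 + 65.867 + 64.437 + 65.706 + 64.614 + 65.54 + 65.123 + 64.261) / 8 = 65.025875
s = sqrt(sum((x - mean)^2)/(n-1)) = 0.61873891
u_A = s / sqrt(n) = 0.61873891 / sqrt(8) = 0.21875724
u_B1 = 1.011 / sqrt(2) = 0.71488496
u_B2 = 0.287 / sqrt(2) = 0.20293965
u_B3 = 0.958 / sqrt(2) = 0.6774083
u_B4 = 0.273 / sqrt(3) = 0.15761662
uc = sqrt(0.21875724^2 + 0.71488496^2 + 0.20293965^2 + 0.6774083^2 + 0.15761662^2) = 1.041069
U = k * uc = 3 * 1.041069
U = 3.1232

3.1232


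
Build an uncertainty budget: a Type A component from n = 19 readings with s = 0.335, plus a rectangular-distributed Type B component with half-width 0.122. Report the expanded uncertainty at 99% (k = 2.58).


u_A = s / sqrt(n) = 0.335 / sqrt(19) = 0.076854271
u_B = half_width / sqrt(3) = 0.122 / sqrt(3) = 0.070436733
uc = sqrt(u_A^2 + u_B^2) = sqrt(0.076854271^2 + 0.070436733^2) = 0.10424928
U = k * uc = 2.58 * 0.10424928
U = 0.2690

0.2690


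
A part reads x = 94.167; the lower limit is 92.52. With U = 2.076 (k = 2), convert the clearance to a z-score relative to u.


u = U / k = 2.076 / 2 = 1.038
margin = |LSL - x| = |92.52 - 94.167| = 1.647
z = margin / u = 1.647 / 1.038
z = 1.5867

1.5867


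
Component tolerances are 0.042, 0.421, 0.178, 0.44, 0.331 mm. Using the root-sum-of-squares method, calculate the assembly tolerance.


RSS = sqrt(0.042^2 + 0.421^2 + 0.178^2 + 0.44^2 + 0.331^2)
= sqrt(0.51385)
= 0.7168

0.7168


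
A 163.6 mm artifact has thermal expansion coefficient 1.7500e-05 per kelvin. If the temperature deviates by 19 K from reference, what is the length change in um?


dL = L * alpha * dT
= 163.6 * 1.7500e-05 * 19
= 0.0543970 mm
dL_um = 0.0543970 * 1000 = 54.3970 um

54.3970


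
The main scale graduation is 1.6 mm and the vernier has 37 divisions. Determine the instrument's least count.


LC = MSD / n_div
= 1.6 / 37
= 0.0432

0.0432


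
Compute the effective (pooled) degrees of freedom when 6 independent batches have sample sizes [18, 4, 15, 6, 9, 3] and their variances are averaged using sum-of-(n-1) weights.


nu = sum_i (n_i - 1)
nu = ((18 - 1) + (4 - 1) + (15 - 1) + (6 - 1) + (9 - 1) + (3 - 1))
nu = 17 + 3 + 14 + 5 + 8 + 2
nu = 49

49


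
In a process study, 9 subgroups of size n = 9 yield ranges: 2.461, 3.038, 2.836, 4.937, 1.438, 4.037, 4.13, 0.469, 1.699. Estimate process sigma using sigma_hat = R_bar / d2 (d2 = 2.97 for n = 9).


R_bar = (2.461 + 3.038 + 2.836 + 4.937 + 1.438 + 4.037 + 4.13 + 0.469 + 1.699) / 9
R_bar = 25.045 / 9 = 2.7827778
sigma_hat = R_bar / d2 = 2.7827778 / 2.97 = 0.9370

0.9370


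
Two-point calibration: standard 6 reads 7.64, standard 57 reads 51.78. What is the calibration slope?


slope = (y2 - y1) / (x2 - x1)
= (51.78 - 7.64) / (57 - 6)
= 44.1400 / 51
= 0.8655

0.8655


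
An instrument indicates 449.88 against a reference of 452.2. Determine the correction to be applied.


Correction = standard - reading
= 452.2 - 449.88
= 2.3200

2.3200


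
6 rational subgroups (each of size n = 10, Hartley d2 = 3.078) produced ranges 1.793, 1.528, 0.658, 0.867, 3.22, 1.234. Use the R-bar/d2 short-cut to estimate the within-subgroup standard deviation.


R_bar = (1.793 + 1.528 + 0.658 + 0.867 + 3.22 + 1.234) / 6
R_bar = 9.3 / 6 = 1.55
sigma_hat = R_bar / d2 = 1.55 / 3.078 = 0.5036

0.5036


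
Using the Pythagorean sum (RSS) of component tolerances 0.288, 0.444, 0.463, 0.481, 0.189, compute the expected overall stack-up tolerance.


RSS = sqrt(0.288^2 + 0.444^2 + 0.463^2 + 0.481^2 + 0.189^2)
= sqrt(0.761531)
= 0.8727

0.8727


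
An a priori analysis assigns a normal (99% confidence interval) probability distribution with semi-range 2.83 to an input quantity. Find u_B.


u_B = half_width / 2.576
u_B = 2.83 / 2.576
u_B = 1.0986

1.0986


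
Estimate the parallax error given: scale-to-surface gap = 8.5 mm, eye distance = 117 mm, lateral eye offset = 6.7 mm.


error = h * offset / d
= 8.5 * 6.7 / 117
= 0.4868

0.4868


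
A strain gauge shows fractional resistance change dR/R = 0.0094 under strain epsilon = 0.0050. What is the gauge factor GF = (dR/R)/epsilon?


GF = (dR/R) / epsilon
= 0.0094 / 0.0050
= 1.8800

1.8800


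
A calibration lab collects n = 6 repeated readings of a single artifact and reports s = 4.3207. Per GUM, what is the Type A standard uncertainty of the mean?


u_A = s / sqrt(n)
u_A = 4.3207 / sqrt(6)
u_A = 4.3207 / 2.4494897
u_A = 1.7639

1.7639


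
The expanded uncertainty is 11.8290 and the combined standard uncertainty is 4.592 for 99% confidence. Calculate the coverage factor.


k = U / uc
k = 11.8290 / 4.592
k = 2.576

2.576


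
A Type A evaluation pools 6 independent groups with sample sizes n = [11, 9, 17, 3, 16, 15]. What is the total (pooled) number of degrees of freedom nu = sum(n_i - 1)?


nu = sum_i (n_i - 1)
nu = ((11 - 1) + (9 - 1) + (17 - 1) + (3 - 1) + (16 - 1) + (15 - 1))
nu = 10 + 8 + 16 + 2 + 15 + 14
nu = 65

65


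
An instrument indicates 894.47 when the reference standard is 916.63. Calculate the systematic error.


Systematic error = measured - true
= 894.47 - 916.63
= -22.1600

-22.1600


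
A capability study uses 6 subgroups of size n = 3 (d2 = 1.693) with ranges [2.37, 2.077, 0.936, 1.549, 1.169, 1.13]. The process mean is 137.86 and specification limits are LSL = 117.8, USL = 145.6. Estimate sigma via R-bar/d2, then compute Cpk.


R_bar = (2.37 + 2.077 + 0.936 + 1.549 + 1.169 + 1.13) / 6 = 1.5385
sigma = R_bar / d2 = 1.5385 / 1.693 = 0.90874188
Cp = (USL - LSL)/(6*sigma) = (145.6 - 117.8)/(6*0.90874188) = 5.0986
Cpu = (145.6 - 137.86)/(3*0.90874188) = 2.8391
Cpl = (137.86 - 117.8)/(3*0.90874188) = 7.3582
Cpk = min(Cpu, Cpl) = 2.8391

2.8391


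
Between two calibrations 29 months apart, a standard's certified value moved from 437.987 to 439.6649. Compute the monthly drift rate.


rate = (v2 - v1) / months
= (439.6649 - 437.987) / 29
= 1.6779 / 29
= 0.0579

0.0579


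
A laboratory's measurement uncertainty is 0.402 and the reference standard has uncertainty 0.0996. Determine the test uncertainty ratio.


TUR = u_lab / u_ref
= 0.402 / 0.0996
= 4.0361

4.0361


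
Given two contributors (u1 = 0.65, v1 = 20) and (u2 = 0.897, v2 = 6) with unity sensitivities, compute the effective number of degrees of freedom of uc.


uc = sqrt(u1^2 + u2^2) = sqrt(0.65^2 + 0.897^2) = 1.1077495
v_eff = uc^4 / (u1^4/v1 + u2^4/v2)
= 1.1077495^4 / (0.65^4/20 + 0.897^4/6)
= 1.5057964 / 0.11682459
v_eff = 12.8894

12.8894


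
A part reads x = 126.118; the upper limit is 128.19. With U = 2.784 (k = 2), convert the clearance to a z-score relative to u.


u = U / k = 2.784 / 2 = 1.392
margin = |USL - x| = |128.19 - 126.118| = 2.072
z = margin / u = 2.072 / 1.392
z = 1.4885

1.4885


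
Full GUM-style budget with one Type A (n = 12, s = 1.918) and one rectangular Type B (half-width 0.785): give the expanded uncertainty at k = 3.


u_A = s / sqrt(n) = 1.918 / sqrt(12) = 0.55367891
u_B = half_width / sqrt(3) = 0.785 / sqrt(3) = 0.45321996
uc = sqrt(u_A^2 + u_B^2) = sqrt(0.55367891^2 + 0.45321996^2) = 0.71551986
U = k * uc = 3 * 0.71551986
U = 2.1466

2.1466


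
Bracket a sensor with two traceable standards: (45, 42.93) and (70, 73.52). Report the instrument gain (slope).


slope = (y2 - y1) / (x2 - x1)
= (73.52 - 42.93) / (70 - 45)
= 30.5900 / 25
= 1.2236

1.2236


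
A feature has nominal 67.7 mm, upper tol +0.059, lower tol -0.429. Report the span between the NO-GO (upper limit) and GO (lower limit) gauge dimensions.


GO = nominal - lower_tol (smallest hole = maximum material condition)
GO = 67.7 - 0.429 = 67.271
NO-GO = nominal + upper_tol (largest hole = least material condition)
NO-GO = 67.7 + 0.059 = 67.759
spread = NO-GO - GO = 67.759 - 67.271 = 0.4880

0.4880


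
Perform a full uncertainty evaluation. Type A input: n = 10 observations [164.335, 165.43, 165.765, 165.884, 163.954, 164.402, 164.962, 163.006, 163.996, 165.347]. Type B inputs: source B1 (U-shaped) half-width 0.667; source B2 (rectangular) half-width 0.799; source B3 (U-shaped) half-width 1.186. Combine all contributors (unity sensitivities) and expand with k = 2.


mean = (164.335 + 165.43 + 165.765 + 165.884 + 163.954 + 164.402 + 164.962 + 163.006 + 163.996 + 165.347) / 10 = 164.7081
s = sqrt(sum((x - mean)^2)/(n-1)) = 0.92492492
u_A = s / sqrt(n) = 0.92492492 / sqrt(10) = 0.29248694
u_B1 = 0.667 / sqrt(2) = 0.47164022
u_B2 = 0.799 / sqrt(3) = 0.46130287
u_B3 = 1.186 / sqrt(2) = 0.83862864
uc = sqrt(0.29248694^2 + 0.47164022^2 + 0.46130287^2 + 0.83862864^2) = 1.1063867
U = k * uc = 2 * 1.1063867
U = 2.2128

2.2128


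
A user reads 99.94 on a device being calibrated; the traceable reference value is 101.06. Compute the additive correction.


Correction = standard - reading
= 101.06 - 99.94
= 1.1200

1.1200


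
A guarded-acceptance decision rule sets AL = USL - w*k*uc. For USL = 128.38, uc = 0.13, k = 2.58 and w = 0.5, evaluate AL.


U = k * uc = 2.58 * 0.13 = 0.3354
guard band g = w * U = 0.5 * 0.3354 = 0.1677
AL = USL - g = 128.38 - 0.1677
AL = 128.2123

128.2123


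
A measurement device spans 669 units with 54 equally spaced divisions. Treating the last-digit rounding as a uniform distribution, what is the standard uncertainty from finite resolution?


resolution = range / divisions
resolution = 669 / 54 = 12.388889
u_res = resolution / (2*sqrt(3))
u_res = 12.388889 / 3.4641016
u_res = 3.5764

3.5764


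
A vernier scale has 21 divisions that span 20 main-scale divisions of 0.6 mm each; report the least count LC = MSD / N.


LC = MSD / n_div
= 0.6 / 21
= 0.0286

0.0286


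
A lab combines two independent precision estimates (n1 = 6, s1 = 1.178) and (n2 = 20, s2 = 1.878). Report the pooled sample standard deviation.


s_p = sqrt(((n1-1)*s1^2 + (n2-1)*s2^2) / (n1+n2-2))
numerator = (6-1)*1.178^2 + (20-1)*1.878^2 = 6.93842 + 67.010796 = 73.949216
denominator = 6 + 20 - 2 = 24
s_p^2 = 73.949216 / 24 = 3.0812173
s_p = sqrt(3.0812173) = 1.7553

1.7553


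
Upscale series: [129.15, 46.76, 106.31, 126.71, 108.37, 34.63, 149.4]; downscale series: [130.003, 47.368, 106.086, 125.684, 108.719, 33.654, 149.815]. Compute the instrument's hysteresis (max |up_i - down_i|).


|129.15 - 130.003| = 0.8530
|46.76 - 47.368| = 0.6080
|106.31 - 106.086| = 0.2240
|126.71 - 125.684| = 1.0260
|108.37 - 108.719| = 0.3490
|34.63 - 33.654| = 0.9760
|149.4 - 149.815| = 0.4150
hysteresis = max(diffs) = 1.0260

1.0260


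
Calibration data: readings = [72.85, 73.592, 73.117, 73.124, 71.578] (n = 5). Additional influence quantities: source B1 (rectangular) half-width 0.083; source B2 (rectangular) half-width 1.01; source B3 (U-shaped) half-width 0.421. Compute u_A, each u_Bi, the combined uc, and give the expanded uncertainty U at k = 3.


mean = (72.85 + 73.592 + 73.117 + 73.124 + 71.578) / 5 = 72.8522
s = sqrt(sum((x - mean)^2)/(n-1)) = 0.76073793
u_A = s / sqrt(n) = 0.76073793 / sqrt(5) = 0.34021234
u_B1 = 0.083 / sqrt(3) = 0.047920072
u_B2 = 1.01 / sqrt(3) = 0.58312377
u_B3 = 0.421 / sqrt(2) = 0.29769195
uc = sqrt(0.34021234^2 + 0.047920072^2 + 0.58312377^2 + 0.29769195^2) = 0.73938799
U = k * uc = 3 * 0.73938799
U = 2.2182

2.2182


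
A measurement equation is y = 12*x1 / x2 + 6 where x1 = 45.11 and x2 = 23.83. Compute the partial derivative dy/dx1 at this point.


y = 12*x1 / x2 + 6
dy/dx1 = 12/x2
Evaluate at x2 = 23.83: c1 = 12 / 23.83
c1 = 0.5036

0.5036


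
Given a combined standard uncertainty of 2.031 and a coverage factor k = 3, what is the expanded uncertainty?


U = k * uc
U = 3 * 2.031
U = 6.0930

6.0930


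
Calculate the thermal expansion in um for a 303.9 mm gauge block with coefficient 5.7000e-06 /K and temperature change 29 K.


dL = L * alpha * dT
= 303.9 * 5.7000e-06 * 29
= 0.0502347 mm
dL_um = 0.0502347 * 1000 = 50.2347 um

50.2347


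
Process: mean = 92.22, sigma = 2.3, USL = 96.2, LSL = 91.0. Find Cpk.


Cpu = (USL - mean) / (3*sigma) = (96.2 - 92.22) / (3*2.3) = 0.5768
Cpl = (mean - LSL) / (3*sigma) = (92.22 - 91.0) / (3*2.3) = 0.1768
Cpk = min(Cpu, Cpl) = 0.1768

0.1768


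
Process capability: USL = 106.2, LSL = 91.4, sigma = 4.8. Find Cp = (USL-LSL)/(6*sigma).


Cp = (USL - LSL) / (6 * sigma)
= (106.2 - 91.4) / (6 * 4.8)
= 14.8000 / 28.8000
= 0.5139

0.5139


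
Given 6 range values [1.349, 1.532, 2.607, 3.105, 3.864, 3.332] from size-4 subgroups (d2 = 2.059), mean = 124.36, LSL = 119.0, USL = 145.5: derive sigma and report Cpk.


R_bar = (1.349 + 1.532 + 2.607 + 3.105 + 3.864 + 3.332) / 6 = 2.6315
sigma = R_bar / d2 = 2.6315 / 2.059 = 1.2780476
Cp = (USL - LSL)/(6*sigma) = (145.5 - 119.0)/(6*1.2780476) = 3.4558
Cpu = (145.5 - 124.36)/(3*1.2780476) = 5.5136
Cpl = (124.36 - 119.0)/(3*1.2780476) = 1.3980
Cpk = min(Cpu, Cpl) = 1.3980

1.3980


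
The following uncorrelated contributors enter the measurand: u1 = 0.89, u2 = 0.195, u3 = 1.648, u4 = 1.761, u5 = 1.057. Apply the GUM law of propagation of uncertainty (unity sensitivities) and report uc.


uc = sqrt(0.89^2 + 0.195^2 + 1.648^2 + 1.761^2 + 1.057^2)
uc = sqrt(7.764399)
uc = 2.7865

2.7865


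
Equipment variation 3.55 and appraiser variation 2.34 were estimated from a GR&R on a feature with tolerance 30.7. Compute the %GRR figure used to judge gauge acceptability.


GRR = sqrt(EV^2 + AV^2) = sqrt(3.55^2 + 2.34^2) = 4.2518349
%GRR = GRR / tol * 100 = 4.2518349 / 30.7 * 100
%GRR = 13.8496

13.8496


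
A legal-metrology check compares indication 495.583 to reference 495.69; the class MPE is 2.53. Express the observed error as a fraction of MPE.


e = indication - reference = 495.583 - 495.69 = -0.1070
|e| = 0.1070
ratio = |e| / MPE = 0.1070 / 2.53
ratio = 0.0423

0.0423


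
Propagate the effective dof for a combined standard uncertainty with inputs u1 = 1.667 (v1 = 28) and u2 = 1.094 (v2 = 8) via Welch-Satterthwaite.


uc = sqrt(u1^2 + u2^2) = sqrt(1.667^2 + 1.094^2) = 1.993922
v_eff = uc^4 / (u1^4/v1 + u2^4/v2)
= 1.993922^4 / (1.667^4/28 + 1.094^4/8)
= 15.806389 / 0.45484577
v_eff = 34.7511

34.7511


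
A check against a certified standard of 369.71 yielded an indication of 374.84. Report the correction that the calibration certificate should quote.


Correction = standard - reading
= 369.71 - 374.84
= -5.1300

-5.1300


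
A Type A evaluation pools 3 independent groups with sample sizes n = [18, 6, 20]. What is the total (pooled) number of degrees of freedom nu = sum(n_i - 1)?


nu = sum_i (n_i - 1)
nu = ((18 - 1) + (6 - 1) + (20 - 1))
nu = 17 + 5 + 19
nu = 41

41


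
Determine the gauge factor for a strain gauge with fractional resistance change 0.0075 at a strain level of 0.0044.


GF = (dR/R) / epsilon
= 0.0075 / 0.0044
= 1.7045

1.7045


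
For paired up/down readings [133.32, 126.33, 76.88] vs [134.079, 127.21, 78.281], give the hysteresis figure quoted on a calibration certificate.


|133.32 - 134.079| = 0.7590
|126.33 - 127.21| = 0.8800
|76.88 - 78.281| = 1.4010
hysteresis = max(diffs) = 1.4010

1.4010


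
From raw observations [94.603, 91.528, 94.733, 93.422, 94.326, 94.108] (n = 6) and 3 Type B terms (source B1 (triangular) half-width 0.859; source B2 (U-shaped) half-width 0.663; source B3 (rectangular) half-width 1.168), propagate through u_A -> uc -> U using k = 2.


mean = (94.603 + 91.528 + 94.733 + 93.422 + 94.326 + 94.108) / 6 = 93.78666667
s = sqrt(sum((x - mean)^2)/(n-1)) = 1.1992197
u_A = s / sqrt(n) = 1.1992197 / sqrt(6) = 0.48957939
u_B1 = 0.859 / sqrt(6) = 0.35068528
u_B2 = 0.663 / sqrt(2) = 0.4688118
u_B3 = 1.168 / sqrt(3) = 0.67434511
uc = sqrt(0.48957939^2 + 0.35068528^2 + 0.4688118^2 + 0.67434511^2) = 1.0184272
U = k * uc = 2 * 1.0184272
U = 2.0369

2.0369


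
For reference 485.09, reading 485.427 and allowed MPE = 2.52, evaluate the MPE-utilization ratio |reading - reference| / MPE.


e = indication - reference = 485.427 - 485.09 = 0.3370
|e| = 0.3370
ratio = |e| / MPE = 0.3370 / 2.52
ratio = 0.1337

0.1337


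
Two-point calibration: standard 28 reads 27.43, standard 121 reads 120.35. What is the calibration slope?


slope = (y2 - y1) / (x2 - x1)
= (120.35 - 27.43) / (121 - 28)
= 92.9200 / 93
= 0.9991

0.9991


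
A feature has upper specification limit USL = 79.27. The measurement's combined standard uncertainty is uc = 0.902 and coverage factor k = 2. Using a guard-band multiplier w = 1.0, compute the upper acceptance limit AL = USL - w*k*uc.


U = k * uc = 2 * 0.902 = 1.804
guard band g = w * U = 1.0 * 1.804 = 1.804
AL = USL - g = 79.27 - 1.804
AL = 77.4660

77.4660


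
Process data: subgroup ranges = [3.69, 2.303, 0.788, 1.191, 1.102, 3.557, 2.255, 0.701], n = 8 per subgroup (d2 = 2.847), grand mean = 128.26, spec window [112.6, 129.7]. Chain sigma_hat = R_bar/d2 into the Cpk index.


R_bar = (3.69 + 2.303 + 0.788 + 1.191 + 1.102 + 3.557 + 2.255 + 0.701) / 8 = 1.948375
sigma = R_bar / d2 = 1.948375 / 2.847 = 0.68436073
Cp = (USL - LSL)/(6*sigma) = (129.7 - 112.6)/(6*0.68436073) = 4.1645
Cpu = (129.7 - 128.26)/(3*0.68436073) = 0.7014
Cpl = (128.26 - 112.6)/(3*0.68436073) = 7.6276
Cpk = min(Cpu, Cpl) = 0.7014

0.7014


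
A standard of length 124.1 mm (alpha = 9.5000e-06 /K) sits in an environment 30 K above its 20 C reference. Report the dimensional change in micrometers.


dL = L * alpha * dT
= 124.1 * 9.5000e-06 * 30
= 0.0353685 mm
dL_um = 0.0353685 * 1000 = 35.3685 um

35.3685


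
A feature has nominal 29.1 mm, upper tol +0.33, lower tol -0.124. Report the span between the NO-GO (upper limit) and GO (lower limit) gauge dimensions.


GO = nominal - lower_tol (smallest hole = maximum material condition)
GO = 29.1 - 0.124 = 28.976
NO-GO = nominal + upper_tol (largest hole = least material condition)
NO-GO = 29.1 + 0.33 = 29.43
spread = NO-GO - GO = 29.43 - 28.976 = 0.4540

0.4540


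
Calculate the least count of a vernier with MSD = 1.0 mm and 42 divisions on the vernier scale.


LC = MSD / n_div
= 1.0 / 42
= 0.0238

0.0238


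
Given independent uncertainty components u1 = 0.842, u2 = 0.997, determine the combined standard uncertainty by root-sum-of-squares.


uc = sqrt(0.842^2 + 0.997^2)
uc = sqrt(1.702973)
uc = 1.3050

1.3050


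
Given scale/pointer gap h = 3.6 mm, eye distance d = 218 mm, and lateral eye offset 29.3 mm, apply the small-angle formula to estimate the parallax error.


error = h * offset / d
= 3.6 * 29.3 / 218
= 0.4839

0.4839


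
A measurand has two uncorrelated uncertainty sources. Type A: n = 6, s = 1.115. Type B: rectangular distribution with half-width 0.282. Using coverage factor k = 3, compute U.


u_A = s / sqrt(n) = 1.115 / sqrt(6) = 0.45519684
u_B = half_width / sqrt(3) = 0.282 / sqrt(3) = 0.16281278
uc = sqrt(u_A^2 + u_B^2) = sqrt(0.45519684^2 + 0.16281278^2) = 0.48343786
U = k * uc = 3 * 0.48343786
U = 1.4503

1.4503


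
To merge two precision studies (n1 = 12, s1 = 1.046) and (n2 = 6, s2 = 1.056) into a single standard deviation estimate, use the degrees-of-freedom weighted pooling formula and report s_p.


s_p = sqrt(((n1-1)*s1^2 + (n2-1)*s2^2) / (n1+n2-2))
numerator = (12-1)*1.046^2 + (6-1)*1.056^2 = 12.035276 + 5.57568 = 17.610956
denominator = 12 + 6 - 2 = 16
s_p^2 = 17.610956 / 16 = 1.1006848
s_p = sqrt(1.1006848) = 1.0491

1.0491


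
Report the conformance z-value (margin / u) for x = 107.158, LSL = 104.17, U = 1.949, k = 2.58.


u = U / k = 1.949 / 2.58 = 0.75542636
margin = |LSL - x| = |104.17 - 107.158| = 2.988
z = margin / u = 2.988 / 0.75542636
z = 3.9554

3.9554


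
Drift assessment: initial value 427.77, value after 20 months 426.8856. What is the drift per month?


rate = (v2 - v1) / months
= (426.8856 - 427.77) / 20
= -0.8844 / 20
= -0.0442

-0.0442


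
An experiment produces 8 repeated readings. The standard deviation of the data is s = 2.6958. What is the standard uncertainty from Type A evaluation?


u_A = s / sqrt(n)
u_A = 2.6958 / sqrt(8)
u_A = 2.6958 / 2.8284271
u_A = 0.9531

0.9531


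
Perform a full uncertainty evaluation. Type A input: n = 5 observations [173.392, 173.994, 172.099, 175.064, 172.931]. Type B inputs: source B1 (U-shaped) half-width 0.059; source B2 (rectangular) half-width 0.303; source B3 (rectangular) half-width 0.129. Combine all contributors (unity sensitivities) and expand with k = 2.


mean = (173.392 + 173.994 + 172.099 + 175.064 + 172.931) / 5 = 173.496
s = sqrt(sum((x - mean)^2)/(n-1)) = 1.1167227
u_A = s / sqrt(n) = 1.1167227 / sqrt(5) = 0.49941357
u_B1 = 0.059 / sqrt(2) = 0.0417193
u_B2 = 0.303 / sqrt(3) = 0.17493713
u_B3 = 0.129 / sqrt(3) = 0.074478185
uc = sqrt(0.49941357^2 + 0.0417193^2 + 0.17493713^2 + 0.074478185^2) = 0.53600785
U = k * uc = 2 * 0.53600785
U = 1.0720

1.0720


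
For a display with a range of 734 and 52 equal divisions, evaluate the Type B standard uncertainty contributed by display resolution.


resolution = range / divisions
resolution = 734 / 52 = 14.115385
u_res = resolution / (2*sqrt(3))
u_res = 14.115385 / 3.4641016
u_res = 4.0748

4.0748


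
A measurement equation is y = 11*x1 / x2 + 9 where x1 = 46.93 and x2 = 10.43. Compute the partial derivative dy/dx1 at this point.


y = 11*x1 / x2 + 9
dy/dx1 = 11/x2
Evaluate at x2 = 10.43: c1 = 11 / 10.43
c1 = 1.0547

1.0547


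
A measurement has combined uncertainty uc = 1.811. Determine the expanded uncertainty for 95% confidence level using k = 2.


U = k * uc
U = 2 * 1.811
U = 3.6220

3.6220


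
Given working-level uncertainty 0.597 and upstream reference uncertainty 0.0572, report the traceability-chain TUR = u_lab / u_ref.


TUR = u_lab / u_ref
= 0.597 / 0.0572
= 10.4371

10.4371


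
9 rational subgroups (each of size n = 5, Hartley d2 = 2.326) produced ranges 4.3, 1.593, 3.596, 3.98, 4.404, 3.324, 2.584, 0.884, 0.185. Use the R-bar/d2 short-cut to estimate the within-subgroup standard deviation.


R_bar = (4.3 + 1.593 + 3.596 + 3.98 + 4.404 + 3.324 + 2.584 + 0.884 + 0.185) / 9
R_bar = 24.85 / 9 = 2.7611111
sigma_hat = R_bar / d2 = 2.7611111 / 2.326 = 1.1871

1.1871


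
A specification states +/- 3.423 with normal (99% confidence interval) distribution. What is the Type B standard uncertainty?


u_B = half_width / 2.576
u_B = 3.423 / 2.576
u_B = 1.3288

1.3288


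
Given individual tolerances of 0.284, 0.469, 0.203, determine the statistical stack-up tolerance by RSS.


RSS = sqrt(0.284^2 + 0.469^2 + 0.203^2)
= sqrt(0.341826)
= 0.5847

0.5847


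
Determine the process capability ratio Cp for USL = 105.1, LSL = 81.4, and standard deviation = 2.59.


Cp = (USL - LSL) / (6 * sigma)
= (105.1 - 81.4) / (6 * 2.59)
= 23.7000 / 15.5400
= 1.5251

1.5251


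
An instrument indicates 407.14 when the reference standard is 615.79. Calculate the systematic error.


Systematic error = measured - true
= 407.14 - 615.79
= -208.6500

-208.6500


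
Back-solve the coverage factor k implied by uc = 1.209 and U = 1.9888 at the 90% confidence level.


k = U / uc
k = 1.9888 / 1.209
k = 1.645

1.645


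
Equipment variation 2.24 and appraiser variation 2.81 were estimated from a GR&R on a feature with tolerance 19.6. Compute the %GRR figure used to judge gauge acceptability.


GRR = sqrt(EV^2 + AV^2) = sqrt(2.24^2 + 2.81^2) = 3.5935637
%GRR = GRR / tol * 100 = 3.5935637 / 19.6 * 100
%GRR = 18.3345

18.3345


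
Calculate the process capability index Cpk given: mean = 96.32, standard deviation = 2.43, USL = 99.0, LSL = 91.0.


Cpu = (USL - mean) / (3*sigma) = (99.0 - 96.32) / (3*2.43) = 0.3676
Cpl = (mean - LSL) / (3*sigma) = (96.32 - 91.0) / (3*2.43) = 0.7298
Cpk = min(Cpu, Cpl) = 0.3676

0.3676


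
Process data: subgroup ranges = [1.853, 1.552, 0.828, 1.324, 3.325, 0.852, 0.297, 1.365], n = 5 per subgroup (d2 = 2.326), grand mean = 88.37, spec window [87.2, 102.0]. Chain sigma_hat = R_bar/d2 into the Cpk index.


R_bar = (1.853 + 1.552 + 0.828 + 1.324 + 3.325 + 0.852 + 0.297 + 1.365) / 8 = 1.4245
sigma = R_bar / d2 = 1.4245 / 2.326 = 0.61242476
Cp = (USL - LSL)/(6*sigma) = (102.0 - 87.2)/(6*0.61242476) = 4.0277
Cpu = (102.0 - 88.37)/(3*0.61242476) = 7.4186
Cpl = (88.37 - 87.2)/(3*0.61242476) = 0.6368
Cpk = min(Cpu, Cpl) = 0.6368

0.6368


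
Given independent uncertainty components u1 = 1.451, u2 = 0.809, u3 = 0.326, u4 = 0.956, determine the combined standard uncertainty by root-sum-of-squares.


uc = sqrt(1.451^2 + 0.809^2 + 0.326^2 + 0.956^2)
uc = sqrt(3.780094)
uc = 1.9442

1.9442


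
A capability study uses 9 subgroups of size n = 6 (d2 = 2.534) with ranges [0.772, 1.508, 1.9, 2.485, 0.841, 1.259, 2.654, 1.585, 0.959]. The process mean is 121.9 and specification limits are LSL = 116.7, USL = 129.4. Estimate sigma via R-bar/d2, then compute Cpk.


R_bar = (0.772 + 1.508 + 1.9 + 2.485 + 0.841 + 1.259 + 2.654 + 1.585 + 0.959) / 9 = 1.5514444
sigma = R_bar / d2 = 1.5514444 / 2.534 = 0.61225114
Cp = (USL - LSL)/(6*sigma) = (129.4 - 116.7)/(6*0.61225114) = 3.4572
Cpu = (129.4 - 121.9)/(3*0.61225114) = 4.0833
Cpl = (121.9 - 116.7)/(3*0.61225114) = 2.8311
Cpk = min(Cpu, Cpl) = 2.8311

2.8311


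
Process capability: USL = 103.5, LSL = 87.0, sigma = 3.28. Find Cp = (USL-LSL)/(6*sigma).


Cp = (USL - LSL) / (6 * sigma)
= (103.5 - 87.0) / (6 * 3.28)
= 16.5000 / 19.6800
= 0.8384

0.8384


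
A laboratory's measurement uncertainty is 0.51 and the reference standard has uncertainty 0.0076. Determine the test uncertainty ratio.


TUR = u_lab / u_ref
= 0.51 / 0.0076
= 67.1053

67.1053


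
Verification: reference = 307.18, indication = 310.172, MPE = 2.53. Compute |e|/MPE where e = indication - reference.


e = indication - reference = 310.172 - 307.18 = 2.9920
|e| = 2.9920
ratio = |e| / MPE = 2.9920 / 2.53
ratio = 1.1826

1.1826


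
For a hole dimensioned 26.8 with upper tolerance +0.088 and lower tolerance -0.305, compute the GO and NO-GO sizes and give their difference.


GO = nominal - lower_tol (smallest hole = maximum material condition)
GO = 26.8 - 0.305 = 26.495
NO-GO = nominal + upper_tol (largest hole = least material condition)
NO-GO = 26.8 + 0.088 = 26.888
spread = NO-GO - GO = 26.888 - 26.495 = 0.3930

0.3930


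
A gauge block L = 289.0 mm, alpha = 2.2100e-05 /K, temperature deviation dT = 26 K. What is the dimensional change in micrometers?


dL = L * alpha * dT
= 289.0 * 2.2100e-05 * 26
= 0.1660594 mm
dL_um = 0.1660594 * 1000 = 166.0594 um

166.0594


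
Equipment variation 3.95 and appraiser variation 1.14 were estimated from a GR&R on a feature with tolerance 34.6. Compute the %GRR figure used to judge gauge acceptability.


GRR = sqrt(EV^2 + AV^2) = sqrt(3.95^2 + 1.14^2) = 4.1112164
%GRR = GRR / tol * 100 = 4.1112164 / 34.6 * 100
%GRR = 11.8821

11.8821


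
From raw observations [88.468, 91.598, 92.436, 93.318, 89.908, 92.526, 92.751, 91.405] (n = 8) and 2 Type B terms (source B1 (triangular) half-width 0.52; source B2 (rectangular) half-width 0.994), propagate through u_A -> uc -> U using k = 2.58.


mean = (88.468 + 91.598 + 92.436 + 93.318 + 89.908 + 92.526 + 92.751 + 91.405) / 8 = 91.55125
s = sqrt(sum((x - mean)^2)/(n-1)) = 1.6267409
u_A = s / sqrt(n) = 1.6267409 / sqrt(8) = 0.57513976
u_B1 = 0.52 / sqrt(6) = 0.21228911
u_B2 = 0.994 / sqrt(3) = 0.57388617
uc = sqrt(0.57513976^2 + 0.21228911^2 + 0.57388617^2) = 0.83976053
U = k * uc = 2.58 * 0.83976053
U = 2.1666

2.1666


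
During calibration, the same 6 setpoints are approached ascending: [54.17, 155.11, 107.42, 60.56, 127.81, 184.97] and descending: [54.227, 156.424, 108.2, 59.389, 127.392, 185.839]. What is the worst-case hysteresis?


|54.17 - 54.227| = 0.0570
|155.11 - 156.424| = 1.3140
|107.42 - 108.2| = 0.7800
|60.56 - 59.389| = 1.1710
|127.81 - 127.392| = 0.4180
|184.97 - 185.839| = 0.8690
hysteresis = max(diffs) = 1.3140

1.3140


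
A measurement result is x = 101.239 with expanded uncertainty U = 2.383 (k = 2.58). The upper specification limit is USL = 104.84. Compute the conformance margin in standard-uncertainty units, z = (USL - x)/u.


u = U / k = 2.383 / 2.58 = 0.92364341
margin = |USL - x| = |104.84 - 101.239| = 3.601
z = margin / u = 3.601 / 0.92364341
z = 3.8987

3.8987


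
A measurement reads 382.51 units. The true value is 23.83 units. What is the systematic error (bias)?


Systematic error = measured - true
= 382.51 - 23.83
= 358.6800

358.6800


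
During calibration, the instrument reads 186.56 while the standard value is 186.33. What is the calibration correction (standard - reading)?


Correction = standard - reading
= 186.33 - 186.56
= -0.2300

-0.2300


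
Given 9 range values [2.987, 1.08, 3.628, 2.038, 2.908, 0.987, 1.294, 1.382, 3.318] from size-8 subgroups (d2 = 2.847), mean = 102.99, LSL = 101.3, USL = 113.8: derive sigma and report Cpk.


R_bar = (2.987 + 1.08 + 3.628 + 2.038 + 2.908 + 0.987 + 1.294 + 1.382 + 3.318) / 9 = 2.1802222
sigma = R_bar / d2 = 2.1802222 / 2.847 = 0.76579635
Cp = (USL - LSL)/(6*sigma) = (113.8 - 101.3)/(6*0.76579635) = 2.7205
Cpu = (113.8 - 102.99)/(3*0.76579635) = 4.7053
Cpl = (102.99 - 101.3)/(3*0.76579635) = 0.7356
Cpk = min(Cpu, Cpl) = 0.7356

0.7356


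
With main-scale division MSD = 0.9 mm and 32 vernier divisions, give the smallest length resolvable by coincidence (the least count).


LC = MSD / n_div
= 0.9 / 32
= 0.0281

0.0281


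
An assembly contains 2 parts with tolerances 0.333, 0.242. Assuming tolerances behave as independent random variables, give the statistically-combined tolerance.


RSS = sqrt(0.333^2 + 0.242^2)
= sqrt(0.169453)
= 0.4116

0.4116


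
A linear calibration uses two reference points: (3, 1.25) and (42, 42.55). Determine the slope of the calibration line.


slope = (y2 - y1) / (x2 - x1)
= (42.55 - 1.25) / (42 - 3)
= 41.3000 / 39
= 1.0590

1.0590


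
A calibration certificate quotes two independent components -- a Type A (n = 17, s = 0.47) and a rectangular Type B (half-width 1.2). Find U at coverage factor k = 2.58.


u_A = s / sqrt(n) = 0.47 / sqrt(17) = 0.11399174
u_B = half_width / sqrt(3) = 1.2 / sqrt(3) = 0.69282032
uc = sqrt(u_A^2 + u_B^2) = sqrt(0.11399174^2 + 0.69282032^2) = 0.70213539
U = k * uc = 2.58 * 0.70213539
U = 1.8115

1.8115


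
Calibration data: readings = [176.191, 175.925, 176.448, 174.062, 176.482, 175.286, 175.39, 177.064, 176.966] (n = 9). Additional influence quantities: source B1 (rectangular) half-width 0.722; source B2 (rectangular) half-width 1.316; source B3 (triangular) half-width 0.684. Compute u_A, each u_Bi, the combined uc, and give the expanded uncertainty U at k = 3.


mean = (176.191 + 175.925 + 176.448 + 174.062 + 176.482 + 175.286 + 175.39 + 177.064 + 176.966) / 9 = 175.9793333
s = sqrt(sum((x - mean)^2)/(n-1)) = 0.94698746
u_A = s / sqrt(n) = 0.94698746 / sqrt(9) = 0.31566249
u_B1 = 0.722 / sqrt(3) = 0.41684689
u_B2 = 1.316 / sqrt(3) = 0.75979295
u_B3 = 0.684 / sqrt(6) = 0.27924183
uc = sqrt(0.31566249^2 + 0.41684689^2 + 0.75979295^2 + 0.27924183^2) = 0.9636729
U = k * uc = 3 * 0.9636729
U = 2.8910

2.8910


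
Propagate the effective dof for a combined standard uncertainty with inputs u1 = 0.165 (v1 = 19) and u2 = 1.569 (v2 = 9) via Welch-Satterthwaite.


uc = sqrt(u1^2 + u2^2) = sqrt(0.165^2 + 1.569^2) = 1.5776521
v_eff = uc^4 / (u1^4/v1 + u2^4/v2)
= 1.5776521^4 / (0.165^4/19 + 1.569^4/9)
= 6.195052 / 0.67340204
v_eff = 9.1996

9.1996


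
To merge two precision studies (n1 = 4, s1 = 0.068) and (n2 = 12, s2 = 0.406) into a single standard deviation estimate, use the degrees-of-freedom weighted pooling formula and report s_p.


s_p = sqrt(((n1-1)*s1^2 + (n2-1)*s2^2) / (n1+n2-2))
numerator = (4-1)*0.068^2 + (12-1)*0.406^2 = 0.013872 + 1.813196 = 1.827068
denominator = 4 + 12 - 2 = 14
s_p^2 = 1.827068 / 14 = 0.13050486
s_p = sqrt(0.13050486) = 0.3613

0.3613


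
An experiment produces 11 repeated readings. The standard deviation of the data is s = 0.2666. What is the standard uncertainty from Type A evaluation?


u_A = s / sqrt(n)
u_A = 0.2666 / sqrt(11)
u_A = 0.2666 / 3.3166248
u_A = 0.0804

0.0804


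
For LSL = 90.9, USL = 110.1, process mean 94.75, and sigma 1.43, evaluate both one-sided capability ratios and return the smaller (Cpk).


Cpu = (USL - mean) / (3*sigma) = (110.1 - 94.75) / (3*1.43) = 3.5781
Cpl = (mean - LSL) / (3*sigma) = (94.75 - 90.9) / (3*1.43) = 0.8974
Cpk = min(Cpu, Cpl) = 0.8974

0.8974


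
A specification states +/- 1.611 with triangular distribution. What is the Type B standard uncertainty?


u_B = half_width / sqrt(6)
u_B = 1.611 / 2.4494897
u_B = 0.6577

0.6577
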